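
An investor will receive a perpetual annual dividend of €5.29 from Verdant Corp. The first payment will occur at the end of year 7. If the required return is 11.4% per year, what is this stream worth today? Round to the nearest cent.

€24.28

Value at end of year 6: C / r = €5.29 / 0.114 = €46.4035
Discount to today: PV = €46.4035 / (1 + 0.114)^6 = €46.4035 / 1.911222 = €24.28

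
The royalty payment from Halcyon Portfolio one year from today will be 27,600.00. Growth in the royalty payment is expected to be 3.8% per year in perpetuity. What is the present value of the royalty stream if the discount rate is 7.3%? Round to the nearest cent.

788571.43

Growing perpetuity: P = D₁ / (r − g) = 27,600.0000 / (0.073 − 0.038) = 788,571.43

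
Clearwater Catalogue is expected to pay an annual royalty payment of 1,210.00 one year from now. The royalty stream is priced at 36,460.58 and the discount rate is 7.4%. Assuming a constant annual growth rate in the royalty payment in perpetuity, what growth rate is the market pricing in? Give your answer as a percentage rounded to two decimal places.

P = D₁/(r−g) ⇒ g = r − D₁/P = 0.074 − 1,210.00/36,460.58 = 0.040813

4.08%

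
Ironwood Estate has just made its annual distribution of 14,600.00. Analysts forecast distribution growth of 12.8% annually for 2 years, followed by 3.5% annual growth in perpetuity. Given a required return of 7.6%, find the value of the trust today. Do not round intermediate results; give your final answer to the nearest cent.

436395.58

D_1 = 16468.80000
D_2 = 18576.80640
Terminal value at year 2: TV = D_2×(1+g_2)/(r−g_2) = 19226.99462/0.041 = 468951.08839
P_0 = D_1/(1+r)^1 + D_2/(1+r)^2 + TV/(1+r)^2
    = 15305.57621 + 16045.25089 + 405044.74820 = 436395.57530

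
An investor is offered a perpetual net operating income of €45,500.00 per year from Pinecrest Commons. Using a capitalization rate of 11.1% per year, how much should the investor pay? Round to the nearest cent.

Level perpetuity: PV = C / r = €45,500.00 / 0.111 = €409,909.91

€409909.91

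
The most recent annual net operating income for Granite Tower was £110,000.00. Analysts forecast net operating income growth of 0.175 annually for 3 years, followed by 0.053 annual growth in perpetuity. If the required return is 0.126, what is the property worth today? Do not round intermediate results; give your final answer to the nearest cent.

£2162567.16

D_1 = 129250.00000
D_2 = 151868.75000
D_3 = 178445.78125
Terminal value at year 3: TV = D_3×(1+g_2)/(r−g_2) = 187903.40766/0.073 = 2574019.28296
P_0 = D_1/(1+r)^1 + D_2/(1+r)^2 + D_3/(1+r)^3 + TV/(1+r)^3
    = 114786.85613 + 119782.02127 + 124994.56038 + 1803003.72718 = 2162567.16497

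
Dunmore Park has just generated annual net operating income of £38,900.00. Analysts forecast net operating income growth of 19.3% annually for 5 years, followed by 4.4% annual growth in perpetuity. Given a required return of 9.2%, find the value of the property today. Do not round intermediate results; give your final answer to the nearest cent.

D_1 = 46407.70000
D_2 = 55364.38610
D_3 = 66049.71262
D_4 = 78797.30715
D_5 = 94005.18743
Terminal value at year 5: TV = D_5×(1+g_2)/(r−g_2) = 98141.41568/0.048 = 2044612.82666
P_0 = D_1/(1+r)^1 + D_2/(1+r)^2 + D_3/(1+r)^3 + D_4/(1+r)^4 + D_5/(1+r)^5 + TV/(1+r)^5
    = 42497.89377 + 46428.55977 + 50722.77638 + 55414.16870 + 60539.47185 + 1316733.51276 = 1572336.38324

£1572336.38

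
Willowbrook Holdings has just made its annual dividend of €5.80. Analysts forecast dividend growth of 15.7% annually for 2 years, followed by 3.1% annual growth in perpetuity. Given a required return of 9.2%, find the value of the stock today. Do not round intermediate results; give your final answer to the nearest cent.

D_1 = 6.71060
D_2 = 7.76416
Terminal value at year 2: TV = D_2×(1+g_2)/(r−g_2) = 8.00485/0.061 = 131.22710
P_0 = D_1/(1+r)^1 + D_2/(1+r)^2 + TV/(1+r)^2
    = 6.14524 + 6.51103 + 110.04701 = 122.70328

€122.70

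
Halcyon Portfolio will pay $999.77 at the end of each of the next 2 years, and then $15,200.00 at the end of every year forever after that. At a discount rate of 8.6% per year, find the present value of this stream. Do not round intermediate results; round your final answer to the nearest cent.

PV of 2-year annuity: $999.77 × [1 − (1+0.086)^−2] / 0.086 = 1768.29514
Perpetuity value at year 2: $15,200.00 / 0.086 = 176744.18605
PV of perpetuity: 176744.18605 / (1+0.086)^2 = 149859.91647
Total PV = 1768.29514 + 149859.91647 = 151628.21162

$151628.21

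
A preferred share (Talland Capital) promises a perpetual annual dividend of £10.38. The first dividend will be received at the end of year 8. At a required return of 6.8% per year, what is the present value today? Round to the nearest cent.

£96.31

Value at end of year 7: C / r = £10.38 / 0.068 = £152.6471
Discount to today: PV = £152.6471 / (1 + 0.068)^7 = £152.6471 / 1.584889 = £96.31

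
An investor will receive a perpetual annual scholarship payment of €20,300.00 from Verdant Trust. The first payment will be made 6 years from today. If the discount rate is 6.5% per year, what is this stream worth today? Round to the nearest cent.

€227947.40

Value at end of year 5: C / r = €20,300.00 / 0.065 = €312,307.6923
Discount to today: PV = €312,307.6923 / (1 + 0.065)^5 = €312,307.6923 / 1.370087 = €227,947.40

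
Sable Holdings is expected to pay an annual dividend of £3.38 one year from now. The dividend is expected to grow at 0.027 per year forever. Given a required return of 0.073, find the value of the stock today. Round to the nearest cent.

£73.48

Growing perpetuity: P = D₁ / (r − g) = £3.3800 / (0.073 − 0.027) = £73.48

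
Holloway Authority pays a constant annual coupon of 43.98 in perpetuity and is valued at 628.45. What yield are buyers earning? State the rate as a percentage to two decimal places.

P = C/r ⇒ r = C/P = 43.98/628.45 = 0.069982

7.00%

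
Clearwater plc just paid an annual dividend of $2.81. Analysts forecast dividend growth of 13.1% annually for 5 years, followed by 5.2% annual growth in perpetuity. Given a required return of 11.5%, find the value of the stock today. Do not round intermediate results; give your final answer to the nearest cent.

$65.05

D_1 = 3.17811
D_2 = 3.59444
D_3 = 4.06531
D_4 = 4.59787
D_5 = 5.20019
Terminal value at year 5: TV = D_5×(1+g_2)/(r−g_2) = 5.47060/0.063 = 86.83495
P_0 = D_1/(1+r)^1 + D_2/(1+r)^2 + D_3/(1+r)^3 + D_4/(1+r)^4 + D_5/(1+r)^5 + TV/(1+r)^5
    = 2.85032 + 2.89122 + 2.93271 + 2.97480 + 3.01748 + 50.38720 = 65.05374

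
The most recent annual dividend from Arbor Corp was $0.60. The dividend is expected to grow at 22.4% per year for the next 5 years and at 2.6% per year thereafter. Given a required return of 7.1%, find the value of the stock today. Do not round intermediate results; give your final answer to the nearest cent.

$31.23

D_1 = 0.73440
D_2 = 0.89891
D_3 = 1.10026
D_4 = 1.34672
D_5 = 1.64838
Terminal value at year 5: TV = D_5×(1+g_2)/(r−g_2) = 1.69124/0.045 = 37.58315
P_0 = D_1/(1+r)^1 + D_2/(1+r)^2 + D_3/(1+r)^3 + D_4/(1+r)^4 + D_5/(1+r)^5 + TV/(1+r)^5
    = 0.68571 + 0.78367 + 0.89563 + 1.02357 + 1.16980 + 26.67140 = 31.22979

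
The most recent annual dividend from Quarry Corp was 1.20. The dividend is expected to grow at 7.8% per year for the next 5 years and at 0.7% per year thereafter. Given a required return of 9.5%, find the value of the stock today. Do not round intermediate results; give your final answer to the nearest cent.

D_1 = 1.29360
D_2 = 1.39450
D_3 = 1.50327
D_4 = 1.62053
D_5 = 1.74693
Terminal value at year 5: TV = D_5×(1+g_2)/(r−g_2) = 1.75916/0.088 = 19.99042
P_0 = D_1/(1+r)^1 + D_2/(1+r)^2 + D_3/(1+r)^3 + D_4/(1+r)^4 + D_5/(1+r)^5 + TV/(1+r)^5
    = 1.18137 + 1.16303 + 1.14497 + 1.12720 + 1.10970 + 12.69847 = 18.42473

18.42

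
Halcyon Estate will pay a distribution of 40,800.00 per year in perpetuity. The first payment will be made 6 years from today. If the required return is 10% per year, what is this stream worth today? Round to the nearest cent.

253335.90

Value at end of year 5: C / r = 40,800.00 / 0.1 = 408,000.0000
Discount to today: PV = 408,000.0000 / (1 + 0.1)^5 = 408,000.0000 / 1.610510 = 253,335.90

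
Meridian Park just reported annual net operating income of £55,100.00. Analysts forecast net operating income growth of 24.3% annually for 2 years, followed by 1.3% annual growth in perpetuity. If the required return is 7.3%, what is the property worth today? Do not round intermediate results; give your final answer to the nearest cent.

£1386168.96

D_1 = 68489.30000
D_2 = 85132.19990
Terminal value at year 2: TV = D_2×(1+g_2)/(r−g_2) = 86238.91850/0.06 = 1437315.30831
P_0 = D_1/(1+r)^1 + D_2/(1+r)^2 + TV/(1+r)^2
    = 63829.72973 + 73942.54805 + 1248396.68619 = 1386168.96396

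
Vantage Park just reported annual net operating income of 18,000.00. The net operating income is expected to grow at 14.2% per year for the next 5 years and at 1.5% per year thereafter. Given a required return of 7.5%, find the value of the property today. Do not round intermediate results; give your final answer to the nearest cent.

D_1 = 20556.00000
D_2 = 23474.95200
D_3 = 26808.39518
D_4 = 30615.18730
D_5 = 34962.54390
Terminal value at year 5: TV = D_5×(1+g_2)/(r−g_2) = 35486.98206/0.06 = 591449.70092
P_0 = D_1/(1+r)^1 + D_2/(1+r)^2 + D_3/(1+r)^3 + D_4/(1+r)^4 + D_5/(1+r)^5 + TV/(1+r)^5
    = 19121.86047 + 20313.64154 + 21579.70105 + 22924.66847 + 24353.46176 + 411979.39478 = 520272.72806

520272.73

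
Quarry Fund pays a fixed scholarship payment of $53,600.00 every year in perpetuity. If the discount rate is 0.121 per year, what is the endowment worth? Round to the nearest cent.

$442975.21

Level perpetuity: PV = C / r = $53,600.00 / 0.121 = $442,975.21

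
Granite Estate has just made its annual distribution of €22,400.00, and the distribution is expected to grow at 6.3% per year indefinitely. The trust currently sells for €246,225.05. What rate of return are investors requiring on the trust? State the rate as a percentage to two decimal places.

15.97%

D₁ = €22,400.00 × 1.063 = €23,811.2000
P = D₁/(r − g) ⇒ r = D₁/P + g = €23,811.2000/€246,225.05 + 0.063 = 0.096705 + 0.063 = 0.159705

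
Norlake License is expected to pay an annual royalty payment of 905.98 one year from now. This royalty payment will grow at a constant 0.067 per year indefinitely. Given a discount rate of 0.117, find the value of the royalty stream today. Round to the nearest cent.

Growing perpetuity: P = D₁ / (r − g) = 905.9800 / (0.117 − 0.067) = 18,119.60

18119.60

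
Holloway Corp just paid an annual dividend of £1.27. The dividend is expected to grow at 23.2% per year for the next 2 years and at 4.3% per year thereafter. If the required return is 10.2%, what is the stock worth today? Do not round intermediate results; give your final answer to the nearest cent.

£31.07

D_1 = 1.56464
D_2 = 1.92764
Terminal value at year 2: TV = D_2×(1+g_2)/(r−g_2) = 2.01052/0.059 = 34.07669
P_0 = D_1/(1+r)^1 + D_2/(1+r)^2 + TV/(1+r)^2
    = 1.41982 + 1.58731 + 28.06042 = 31.06755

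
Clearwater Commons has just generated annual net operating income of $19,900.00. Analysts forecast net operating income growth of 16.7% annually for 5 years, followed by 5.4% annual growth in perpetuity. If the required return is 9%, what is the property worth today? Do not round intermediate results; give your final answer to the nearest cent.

D_1 = 23223.30000
D_2 = 27101.59110
D_3 = 31627.55681
D_4 = 36909.35880
D_5 = 43073.22172
Terminal value at year 5: TV = D_5×(1+g_2)/(r−g_2) = 45399.17569/0.036 = 1261088.21373
P_0 = D_1/(1+r)^1 + D_2/(1+r)^2 + D_3/(1+r)^3 + D_4/(1+r)^4 + D_5/(1+r)^5 + TV/(1+r)^5
    = 21305.77982 + 22810.86701 + 24422.27689 + 26147.52030 + 27994.63871 + 819620.81100 = 942301.89372

$942301.89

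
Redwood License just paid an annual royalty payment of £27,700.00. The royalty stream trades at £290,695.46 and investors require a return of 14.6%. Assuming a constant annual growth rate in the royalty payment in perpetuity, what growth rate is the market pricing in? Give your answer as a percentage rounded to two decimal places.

P = D₀(1+g)/(r−g) ⇒ P(r−g) = D₀(1+g) ⇒ g(P+D₀) = P·r − D₀
g = (P·r − D₀)/(P + D₀) = (£290,695.46×0.146 − £27,700.00) / (£290,695.46 + £27,700.00) = 0.046299

4.63%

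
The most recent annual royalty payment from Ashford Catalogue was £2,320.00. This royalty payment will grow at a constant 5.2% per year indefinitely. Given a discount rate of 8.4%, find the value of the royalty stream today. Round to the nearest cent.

£76270.00

D₁ = D₀ × (1 + g) = £2,320.00 × 1.052 = £2,440.6400
Growing perpetuity: P = D₁ / (r − g) = £2,440.6400 / (0.084 − 0.052) = £76,270.00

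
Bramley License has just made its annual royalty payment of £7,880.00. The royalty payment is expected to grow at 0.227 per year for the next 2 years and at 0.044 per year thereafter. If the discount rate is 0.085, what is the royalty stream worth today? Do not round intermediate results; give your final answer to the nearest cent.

D_1 = 9668.76000
D_2 = 11863.56852
Terminal value at year 2: TV = D_2×(1+g_2)/(r−g_2) = 12385.56553/0.041 = 302086.96427
P_0 = D_1/(1+r)^1 + D_2/(1+r)^2 + TV/(1+r)^2
    = 8911.29954 + 10077.57100 + 256609.36887 = 275598.23941

£275598.24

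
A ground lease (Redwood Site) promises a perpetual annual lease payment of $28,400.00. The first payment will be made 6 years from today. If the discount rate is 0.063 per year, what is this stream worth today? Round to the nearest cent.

$332132.57

Value at end of year 5: C / r = $28,400.00 / 0.063 = $450,793.6508
Discount to today: PV = $450,793.6508 / (1 + 0.063)^5 = $450,793.6508 / 1.357270 = $332,132.57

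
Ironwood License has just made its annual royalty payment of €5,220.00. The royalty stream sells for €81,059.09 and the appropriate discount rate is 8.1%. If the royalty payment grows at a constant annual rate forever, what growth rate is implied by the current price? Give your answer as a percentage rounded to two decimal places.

1.56%

P = D₀(1+g)/(r−g) ⇒ P(r−g) = D₀(1+g) ⇒ g(P+D₀) = P·r − D₀
g = (P·r − D₀)/(P + D₀) = (€81,059.09×0.081 − €5,220.00) / (€81,059.09 + €5,220.00) = 0.015598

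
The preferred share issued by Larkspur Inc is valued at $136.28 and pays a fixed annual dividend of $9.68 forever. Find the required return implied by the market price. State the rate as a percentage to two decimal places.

P = C/r ⇒ r = C/P = $9.68/$136.28 = 0.071030

7.10%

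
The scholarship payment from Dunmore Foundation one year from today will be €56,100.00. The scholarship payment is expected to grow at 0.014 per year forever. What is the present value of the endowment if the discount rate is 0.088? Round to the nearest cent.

Growing perpetuity: P = D₁ / (r − g) = €56,100.0000 / (0.088 − 0.014) = €758,108.11

€758108.11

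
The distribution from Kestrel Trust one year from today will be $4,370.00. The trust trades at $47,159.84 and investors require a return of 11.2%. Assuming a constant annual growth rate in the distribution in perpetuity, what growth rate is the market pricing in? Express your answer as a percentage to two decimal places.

1.93%

P = D₁/(r−g) ⇒ g = r − D₁/P = 0.112 − $4,370.00/$47,159.84 = 0.019336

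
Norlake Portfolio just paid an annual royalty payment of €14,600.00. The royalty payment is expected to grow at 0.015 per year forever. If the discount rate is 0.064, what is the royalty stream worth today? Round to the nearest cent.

€302428.57

D₁ = D₀ × (1 + g) = €14,600.00 × 1.015 = €14,819.0000
Growing perpetuity: P = D₁ / (r − g) = €14,819.0000 / (0.064 − 0.015) = €302,428.57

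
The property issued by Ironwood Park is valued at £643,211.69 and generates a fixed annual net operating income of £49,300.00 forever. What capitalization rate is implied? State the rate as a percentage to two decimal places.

7.66%

P = C/r ⇒ r = C/P = £49,300.00/£643,211.69 = 0.076647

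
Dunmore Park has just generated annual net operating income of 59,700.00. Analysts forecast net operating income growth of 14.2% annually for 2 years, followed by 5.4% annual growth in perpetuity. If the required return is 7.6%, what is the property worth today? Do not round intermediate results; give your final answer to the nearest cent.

D_1 = 68177.40000
D_2 = 77858.59080
Terminal value at year 2: TV = D_2×(1+g_2)/(r−g_2) = 82062.95470/0.022 = 3730134.30469
P_0 = D_1/(1+r)^1 + D_2/(1+r)^2 + TV/(1+r)^2
    = 63361.89591 + 67248.40625 + 3221810.00875 = 3352420.31092

3352420.31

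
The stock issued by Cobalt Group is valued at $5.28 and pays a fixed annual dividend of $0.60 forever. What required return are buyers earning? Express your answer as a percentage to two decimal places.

11.36%

P = C/r ⇒ r = C/P = $0.60/$5.28 = 0.113636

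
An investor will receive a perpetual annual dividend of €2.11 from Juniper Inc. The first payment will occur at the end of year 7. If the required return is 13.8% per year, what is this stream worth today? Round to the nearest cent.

€7.04

Value at end of year 6: C / r = €2.11 / 0.138 = €15.2899
Discount to today: PV = €15.2899 / (1 + 0.138)^6 = €15.2899 / 2.171969 = €7.04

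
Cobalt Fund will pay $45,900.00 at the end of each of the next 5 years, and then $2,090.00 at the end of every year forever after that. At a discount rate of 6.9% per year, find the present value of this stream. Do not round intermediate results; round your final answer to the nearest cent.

PV of 5-year annuity: $45,900.00 × [1 − (1+0.069)^−5] / 0.069 = 188704.04524
Perpetuity value at year 5: $2,090.00 / 0.069 = 30289.85507
PV of perpetuity: 30289.85507 / (1+0.069)^5 = 21697.44866
Total PV = 188704.04524 + 21697.44866 = 210401.49389

$210401.49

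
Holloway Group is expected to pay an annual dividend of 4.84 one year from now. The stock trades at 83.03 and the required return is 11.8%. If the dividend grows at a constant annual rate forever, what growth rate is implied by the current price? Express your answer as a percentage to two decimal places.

P = D₁/(r−g) ⇒ g = r − D₁/P = 0.118 − 4.84/83.03 = 0.059708

5.97%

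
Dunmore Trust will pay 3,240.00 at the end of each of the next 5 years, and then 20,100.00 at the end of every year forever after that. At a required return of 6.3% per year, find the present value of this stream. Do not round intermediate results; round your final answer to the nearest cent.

248603.05

PV of 5-year annuity: 3,240.00 × [1 − (1+0.063)^−5] / 0.063 = 13537.39074
Perpetuity value at year 5: 20,100.00 / 0.063 = 319047.61905
PV of perpetuity: 319047.61905 / (1+0.063)^5 = 235065.65800
Total PV = 13537.39074 + 235065.65800 = 248603.04873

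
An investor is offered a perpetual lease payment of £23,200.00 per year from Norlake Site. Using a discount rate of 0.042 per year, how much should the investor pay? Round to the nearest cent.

£552380.95

Level perpetuity: PV = C / r = £23,200.00 / 0.042 = £552,380.95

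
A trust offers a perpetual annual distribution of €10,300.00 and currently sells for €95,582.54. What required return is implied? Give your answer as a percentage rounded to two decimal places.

P = C/r ⇒ r = C/P = €10,300.00/€95,582.54 = 0.107760

10.78%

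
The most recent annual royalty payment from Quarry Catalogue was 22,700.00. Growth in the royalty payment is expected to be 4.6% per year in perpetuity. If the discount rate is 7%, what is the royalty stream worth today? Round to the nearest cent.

D₁ = D₀ × (1 + g) = 22,700.00 × 1.046 = 23,744.2000
Growing perpetuity: P = D₁ / (r − g) = 23,744.2000 / (0.07 − 0.046) = 989,341.67

989341.67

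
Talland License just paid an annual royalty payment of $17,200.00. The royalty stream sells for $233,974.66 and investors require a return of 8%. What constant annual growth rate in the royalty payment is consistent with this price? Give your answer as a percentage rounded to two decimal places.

0.60%

P = D₀(1+g)/(r−g) ⇒ P(r−g) = D₀(1+g) ⇒ g(P+D₀) = P·r − D₀
g = (P·r − D₀)/(P + D₀) = ($233,974.66×0.08 − $17,200.00) / ($233,974.66 + $17,200.00) = 0.006043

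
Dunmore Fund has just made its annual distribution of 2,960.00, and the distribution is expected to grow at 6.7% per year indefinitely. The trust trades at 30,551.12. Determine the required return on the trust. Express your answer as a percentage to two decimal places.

17.04%

D₁ = 2,960.00 × 1.067 = 3,158.3200
P = D₁/(r − g) ⇒ r = D₁/P + g = 3,158.3200/30,551.12 + 0.067 = 0.103378 + 0.067 = 0.170378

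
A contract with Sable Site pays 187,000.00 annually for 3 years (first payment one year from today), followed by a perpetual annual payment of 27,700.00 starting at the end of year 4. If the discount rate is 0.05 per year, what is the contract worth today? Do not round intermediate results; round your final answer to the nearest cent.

PV of 3-year annuity: 187,000.00 × [1 − (1+0.05)^−3] / 0.05 = 509247.38149
Perpetuity value at year 3: 27,700.00 / 0.05 = 554000.00000
PV of perpetuity: 554000.00000 / (1+0.05)^3 = 478566.02959
Total PV = 509247.38149 + 478566.02959 = 987813.41108

987813.41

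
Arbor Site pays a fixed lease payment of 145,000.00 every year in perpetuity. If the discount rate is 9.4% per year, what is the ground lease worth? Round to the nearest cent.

Level perpetuity: PV = C / r = 145,000.00 / 0.094 = 1,542,553.19

1542553.19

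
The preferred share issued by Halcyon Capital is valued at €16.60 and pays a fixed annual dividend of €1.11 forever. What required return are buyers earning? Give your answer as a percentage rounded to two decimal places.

6.69%

P = C/r ⇒ r = C/P = €1.11/€16.60 = 0.066867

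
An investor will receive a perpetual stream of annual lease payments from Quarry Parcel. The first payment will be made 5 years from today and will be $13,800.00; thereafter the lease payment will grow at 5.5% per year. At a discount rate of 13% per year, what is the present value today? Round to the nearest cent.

Value at end of year 4: C₁ / (r − g) = $13,800.00 / (0.13 − 0.055) = $184,000.0000
Discount to today: PV = $184,000.0000 / (1 + 0.13)^4 = $184,000.0000 / 1.630474 = $112,850.65

$112850.65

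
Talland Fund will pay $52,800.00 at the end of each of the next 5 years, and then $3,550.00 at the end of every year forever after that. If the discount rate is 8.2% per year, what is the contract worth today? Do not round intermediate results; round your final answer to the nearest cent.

PV of 5-year annuity: $52,800.00 × [1 − (1+0.082)^−5] / 0.082 = 209708.49049
Perpetuity value at year 5: $3,550.00 / 0.082 = 43292.68293
PV of perpetuity: 43292.68293 / (1+0.082)^5 = 29192.96434
Total PV = 209708.49049 + 29192.96434 = 238901.45483

$238901.45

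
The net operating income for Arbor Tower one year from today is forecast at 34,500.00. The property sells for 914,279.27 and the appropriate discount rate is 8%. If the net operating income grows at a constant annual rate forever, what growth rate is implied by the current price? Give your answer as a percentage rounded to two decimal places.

4.23%

P = D₁/(r−g) ⇒ g = r − D₁/P = 0.08 − 34,500.00/914,279.27 = 0.042265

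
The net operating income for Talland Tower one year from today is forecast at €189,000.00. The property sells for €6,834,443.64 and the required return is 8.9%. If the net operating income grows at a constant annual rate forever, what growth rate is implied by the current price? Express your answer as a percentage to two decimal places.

P = D₁/(r−g) ⇒ g = r − D₁/P = 0.089 − €189,000.00/€6,834,443.64 = 0.061346

6.13%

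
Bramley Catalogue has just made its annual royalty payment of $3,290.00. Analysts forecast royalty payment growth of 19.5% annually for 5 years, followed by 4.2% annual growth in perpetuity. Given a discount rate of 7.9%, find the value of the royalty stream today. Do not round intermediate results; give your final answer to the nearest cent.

$176961.09

D_1 = 3931.55000
D_2 = 4698.20225
D_3 = 5614.35169
D_4 = 6709.15027
D_5 = 8017.43457
Terminal value at year 5: TV = D_5×(1+g_2)/(r−g_2) = 8354.16682/0.037 = 225788.29249
P_0 = D_1/(1+r)^1 + D_2/(1+r)^2 + D_3/(1+r)^3 + D_4/(1+r)^4 + D_5/(1+r)^5 + TV/(1+r)^5
    = 3643.69787 + 4035.42072 + 4469.25649 + 4949.73263 + 5481.86329 + 154381.12304 = 176961.09404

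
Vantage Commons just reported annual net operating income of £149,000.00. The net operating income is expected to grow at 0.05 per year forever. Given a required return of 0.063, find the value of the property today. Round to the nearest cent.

D₁ = D₀ × (1 + g) = £149,000.00 × 1.05 = £156,450.0000
Growing perpetuity: P = D₁ / (r − g) = £156,450.0000 / (0.063 − 0.05) = £12,034,615.38

£12034615.38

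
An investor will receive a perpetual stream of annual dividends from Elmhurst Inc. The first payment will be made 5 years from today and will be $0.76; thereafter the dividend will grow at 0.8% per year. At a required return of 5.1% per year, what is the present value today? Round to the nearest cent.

Value at end of year 4: C₁ / (r − g) = $0.76 / (0.051 − 0.008) = $17.6744
Discount to today: PV = $17.6744 / (1 + 0.051)^4 = $17.6744 / 1.220143 = $14.49

$14.49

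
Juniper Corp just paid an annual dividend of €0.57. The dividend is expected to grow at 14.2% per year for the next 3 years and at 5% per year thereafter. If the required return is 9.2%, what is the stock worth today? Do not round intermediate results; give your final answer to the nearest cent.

€18.17

D_1 = 0.65094
D_2 = 0.74337
D_3 = 0.84893
Terminal value at year 3: TV = D_3×(1+g_2)/(r−g_2) = 0.89138/0.042 = 21.22331
P_0 = D_1/(1+r)^1 + D_2/(1+r)^2 + D_3/(1+r)^3 + TV/(1+r)^3
    = 0.59610 + 0.62339 + 0.65194 + 16.29841 = 18.16984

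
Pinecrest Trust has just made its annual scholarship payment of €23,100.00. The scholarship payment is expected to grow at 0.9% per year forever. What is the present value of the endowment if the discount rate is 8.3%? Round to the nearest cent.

€314971.62

D₁ = D₀ × (1 + g) = €23,100.00 × 1.009 = €23,307.9000
Growing perpetuity: P = D₁ / (r − g) = €23,307.9000 / (0.083 − 0.009) = €314,971.62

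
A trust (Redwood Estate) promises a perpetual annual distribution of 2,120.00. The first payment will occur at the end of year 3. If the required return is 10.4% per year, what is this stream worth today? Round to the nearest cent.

Value at end of year 2: C / r = 2,120.00 / 0.104 = 20,384.6154
Discount to today: PV = 20,384.6154 / (1 + 0.104)^2 = 20,384.6154 / 1.218816 = 16,724.93

16724.93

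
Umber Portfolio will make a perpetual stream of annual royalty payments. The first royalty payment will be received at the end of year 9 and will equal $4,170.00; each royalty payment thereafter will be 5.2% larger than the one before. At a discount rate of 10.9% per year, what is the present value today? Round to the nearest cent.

Value at end of year 8: C₁ / (r − g) = $4,170.00 / (0.109 − 0.052) = $73,157.8947
Discount to today: PV = $73,157.8947 / (1 + 0.109)^8 = $73,157.8947 / 2.287981 = $31,974.87

$31974.87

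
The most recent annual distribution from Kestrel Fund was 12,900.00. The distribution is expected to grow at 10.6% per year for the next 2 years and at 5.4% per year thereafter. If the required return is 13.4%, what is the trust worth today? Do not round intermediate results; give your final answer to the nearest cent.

D_1 = 14267.40000
D_2 = 15779.74440
Terminal value at year 2: TV = D_2×(1+g_2)/(r−g_2) = 16631.85060/0.08 = 207898.13247
P_0 = D_1/(1+r)^1 + D_2/(1+r)^2 + TV/(1+r)^2
    = 12581.48148 + 12270.82762 + 161668.15386 = 186520.46296

186520.46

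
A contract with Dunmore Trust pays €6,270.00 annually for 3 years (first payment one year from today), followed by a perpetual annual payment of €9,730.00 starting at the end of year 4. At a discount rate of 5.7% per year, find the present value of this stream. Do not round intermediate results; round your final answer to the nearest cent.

PV of 3-year annuity: €6,270.00 × [1 − (1+0.057)^−3] / 0.057 = 16853.24640
Perpetuity value at year 3: €9,730.00 / 0.057 = 170701.75439
PV of perpetuity: 170701.75439 / (1+0.057)^3 = 144548.31141
Total PV = 16853.24640 + 144548.31141 = 161401.55781

€161401.56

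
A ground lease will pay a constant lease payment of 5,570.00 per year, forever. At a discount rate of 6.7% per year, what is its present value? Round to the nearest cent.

83134.33

Level perpetuity: PV = C / r = 5,570.00 / 0.067 = 83,134.33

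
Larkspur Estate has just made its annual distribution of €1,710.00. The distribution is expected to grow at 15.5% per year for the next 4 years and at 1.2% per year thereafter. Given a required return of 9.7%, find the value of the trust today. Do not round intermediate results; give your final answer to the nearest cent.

D_1 = 1975.05000
D_2 = 2281.18275
D_3 = 2634.76608
D_4 = 3043.15482
Terminal value at year 4: TV = D_4×(1+g_2)/(r−g_2) = 3079.67268/0.085 = 36231.44325
P_0 = D_1/(1+r)^1 + D_2/(1+r)^2 + D_3/(1+r)^3 + D_4/(1+r)^4 + TV/(1+r)^4
    = 1800.41021 + 1895.60054 + 1995.82372 + 2101.34585 + 25018.37649 = 32811.55682

€32811.56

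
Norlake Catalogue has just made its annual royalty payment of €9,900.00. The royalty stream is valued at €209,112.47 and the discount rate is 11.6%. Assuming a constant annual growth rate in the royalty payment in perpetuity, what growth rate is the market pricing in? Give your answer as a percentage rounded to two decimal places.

6.56%

P = D₀(1+g)/(r−g) ⇒ P(r−g) = D₀(1+g) ⇒ g(P+D₀) = P·r − D₀
g = (P·r − D₀)/(P + D₀) = (€209,112.47×0.116 − €9,900.00) / (€209,112.47 + €9,900.00) = 0.065554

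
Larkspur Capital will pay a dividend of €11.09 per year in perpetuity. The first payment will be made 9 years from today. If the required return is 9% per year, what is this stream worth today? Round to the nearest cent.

€61.84

Value at end of year 8: C / r = €11.09 / 0.09 = €123.2222
Discount to today: PV = €123.2222 / (1 + 0.09)^8 = €123.2222 / 1.992563 = €61.84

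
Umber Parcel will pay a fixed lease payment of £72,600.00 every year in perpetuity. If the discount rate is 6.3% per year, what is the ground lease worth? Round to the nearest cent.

Level perpetuity: PV = C / r = £72,600.00 / 0.063 = £1,152,380.95

£1152380.95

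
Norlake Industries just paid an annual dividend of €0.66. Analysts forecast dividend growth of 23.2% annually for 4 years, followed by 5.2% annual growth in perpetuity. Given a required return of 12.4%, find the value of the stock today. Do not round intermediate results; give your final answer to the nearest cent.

€17.26

D_1 = 0.81312
D_2 = 1.00176
D_3 = 1.23417
D_4 = 1.52050
Terminal value at year 4: TV = D_4×(1+g_2)/(r−g_2) = 1.59957/0.072 = 22.21621
P_0 = D_1/(1+r)^1 + D_2/(1+r)^2 + D_3/(1+r)^3 + D_4/(1+r)^4 + TV/(1+r)^4
    = 0.72342 + 0.79293 + 0.86911 + 0.95262 + 13.91890 = 17.25698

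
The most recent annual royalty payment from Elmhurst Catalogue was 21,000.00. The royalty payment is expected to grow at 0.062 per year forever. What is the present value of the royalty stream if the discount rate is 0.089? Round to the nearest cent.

D₁ = D₀ × (1 + g) = 21,000.00 × 1.062 = 22,302.0000
Growing perpetuity: P = D₁ / (r − g) = 22,302.0000 / (0.089 − 0.062) = 826,000.00

826000.00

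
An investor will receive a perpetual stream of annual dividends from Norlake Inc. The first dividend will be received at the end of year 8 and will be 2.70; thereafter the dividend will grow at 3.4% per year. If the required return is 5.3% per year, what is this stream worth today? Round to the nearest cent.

98.99

Value at end of year 7: C₁ / (r − g) = 2.70 / (0.053 − 0.034) = 142.1053
Discount to today: PV = 142.1053 / (1 + 0.053)^7 = 142.1053 / 1.435485 = 98.99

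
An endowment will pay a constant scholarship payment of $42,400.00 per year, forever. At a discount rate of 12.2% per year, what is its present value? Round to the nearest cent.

$347540.98

Level perpetuity: PV = C / r = $42,400.00 / 0.122 = $347,540.98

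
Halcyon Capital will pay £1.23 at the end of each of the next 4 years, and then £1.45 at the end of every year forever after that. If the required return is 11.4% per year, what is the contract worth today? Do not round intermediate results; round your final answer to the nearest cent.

£12.04

PV of 4-year annuity: £1.23 × [1 − (1+0.114)^−4] / 0.114 = 3.78365
Perpetuity value at year 4: £1.45 / 0.114 = 12.71930
PV of perpetuity: 12.71930 / (1+0.114)^4 = 8.25890
Total PV = 3.78365 + 8.25890 = 12.04255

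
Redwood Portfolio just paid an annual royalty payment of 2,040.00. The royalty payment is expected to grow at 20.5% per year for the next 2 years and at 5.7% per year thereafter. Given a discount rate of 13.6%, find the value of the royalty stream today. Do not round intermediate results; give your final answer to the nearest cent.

35170.36

D_1 = 2458.20000
D_2 = 2962.13100
Terminal value at year 2: TV = D_2×(1+g_2)/(r−g_2) = 3130.97247/0.079 = 39632.56287
P_0 = D_1/(1+r)^1 + D_2/(1+r)^2 + TV/(1+r)^2
    = 2163.90845 + 2295.34303 + 30711.10865 = 35170.36014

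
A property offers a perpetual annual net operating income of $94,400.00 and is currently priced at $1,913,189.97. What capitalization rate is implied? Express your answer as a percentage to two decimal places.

P = C/r ⇒ r = C/P = $94,400.00/$1,913,189.97 = 0.049342

4.93%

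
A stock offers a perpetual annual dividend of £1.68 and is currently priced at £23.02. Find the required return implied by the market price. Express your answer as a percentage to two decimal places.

P = C/r ⇒ r = C/P = £1.68/£23.02 = 0.072980

7.30%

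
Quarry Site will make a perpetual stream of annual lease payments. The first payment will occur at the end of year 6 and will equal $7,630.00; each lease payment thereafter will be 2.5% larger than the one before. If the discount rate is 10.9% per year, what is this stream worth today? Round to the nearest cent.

$54148.64

Value at end of year 5: C₁ / (r − g) = $7,630.00 / (0.109 − 0.025) = $90,833.3333
Discount to today: PV = $90,833.3333 / (1 + 0.109)^5 = $90,833.3333 / 1.677481 = $54,148.64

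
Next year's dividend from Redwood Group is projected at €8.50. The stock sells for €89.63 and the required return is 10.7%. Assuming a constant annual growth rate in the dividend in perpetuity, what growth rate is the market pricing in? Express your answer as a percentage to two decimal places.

P = D₁/(r−g) ⇒ g = r − D₁/P = 0.107 − €8.50/€89.63 = 0.012166

1.22%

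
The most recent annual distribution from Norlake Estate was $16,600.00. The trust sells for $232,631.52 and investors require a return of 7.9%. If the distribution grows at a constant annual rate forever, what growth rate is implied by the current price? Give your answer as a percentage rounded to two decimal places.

P = D₀(1+g)/(r−g) ⇒ P(r−g) = D₀(1+g) ⇒ g(P+D₀) = P·r − D₀
g = (P·r − D₀)/(P + D₀) = ($232,631.52×0.079 − $16,600.00) / ($232,631.52 + $16,600.00) = 0.007133

0.71%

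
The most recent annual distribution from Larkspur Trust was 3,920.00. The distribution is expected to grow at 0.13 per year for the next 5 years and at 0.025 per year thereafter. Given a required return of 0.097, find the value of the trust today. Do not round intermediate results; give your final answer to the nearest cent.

86161.09

D_1 = 4429.60000
D_2 = 5005.44800
D_3 = 5656.15624
D_4 = 6391.45655
D_5 = 7222.34590
Terminal value at year 5: TV = D_5×(1+g_2)/(r−g_2) = 7402.90455/0.072 = 102818.11876
P_0 = D_1/(1+r)^1 + D_2/(1+r)^2 + D_3/(1+r)^3 + D_4/(1+r)^4 + D_5/(1+r)^5 + TV/(1+r)^5
    = 4037.92160 + 4159.39053 + 4284.51349 + 4413.40041 + 4546.16450 + 64719.70299 = 86161.09352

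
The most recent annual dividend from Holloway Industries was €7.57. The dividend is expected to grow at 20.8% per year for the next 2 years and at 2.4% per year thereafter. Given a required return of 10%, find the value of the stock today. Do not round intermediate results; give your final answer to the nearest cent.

D_1 = 9.14456
D_2 = 11.04663
Terminal value at year 2: TV = D_2×(1+g_2)/(r−g_2) = 11.31175/0.076 = 148.83878
P_0 = D_1/(1+r)^1 + D_2/(1+r)^2 + TV/(1+r)^2
    = 8.31324 + 9.12945 + 123.00726 = 140.44994

€140.45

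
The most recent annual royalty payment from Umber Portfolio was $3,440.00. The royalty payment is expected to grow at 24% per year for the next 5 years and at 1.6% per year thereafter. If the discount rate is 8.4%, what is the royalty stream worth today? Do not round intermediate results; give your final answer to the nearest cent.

D_1 = 4265.60000
D_2 = 5289.34400
D_3 = 6558.78656
D_4 = 8132.89533
D_5 = 10084.79021
Terminal value at year 5: TV = D_5×(1+g_2)/(r−g_2) = 10246.14686/0.068 = 150678.63027
P_0 = D_1/(1+r)^1 + D_2/(1+r)^2 + D_3/(1+r)^3 + D_4/(1+r)^4 + D_5/(1+r)^5 + TV/(1+r)^5
    = 3935.05535 + 4501.35483 + 5149.15128 + 5890.17305 + 6737.83633 + 100671.20167 = 126884.77251

$126884.77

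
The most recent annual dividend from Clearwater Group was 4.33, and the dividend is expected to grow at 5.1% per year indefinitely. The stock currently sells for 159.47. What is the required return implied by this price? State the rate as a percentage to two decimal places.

7.95%

D₁ = 4.33 × 1.051 = 4.5508
P = D₁/(r − g) ⇒ r = D₁/P + g = 4.5508/159.47 + 0.051 = 0.028537 + 0.051 = 0.079537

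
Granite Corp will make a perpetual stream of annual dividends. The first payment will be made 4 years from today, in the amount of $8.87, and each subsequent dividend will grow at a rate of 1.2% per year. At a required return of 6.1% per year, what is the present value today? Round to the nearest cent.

$151.56

Value at end of year 3: C₁ / (r − g) = $8.87 / (0.061 − 0.012) = $181.0204
Discount to today: PV = $181.0204 / (1 + 0.061)^3 = $181.0204 / 1.194390 = $151.56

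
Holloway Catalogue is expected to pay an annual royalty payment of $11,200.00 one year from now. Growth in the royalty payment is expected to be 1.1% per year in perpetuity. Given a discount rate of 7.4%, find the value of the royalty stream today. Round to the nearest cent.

$177777.78

Growing perpetuity: P = D₁ / (r − g) = $11,200.0000 / (0.074 − 0.011) = $177,777.78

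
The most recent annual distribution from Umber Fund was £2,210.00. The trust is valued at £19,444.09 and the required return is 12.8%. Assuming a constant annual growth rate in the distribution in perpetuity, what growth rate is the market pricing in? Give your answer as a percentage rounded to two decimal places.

P = D₀(1+g)/(r−g) ⇒ P(r−g) = D₀(1+g) ⇒ g(P+D₀) = P·r − D₀
g = (P·r − D₀)/(P + D₀) = (£19,444.09×0.128 − £2,210.00) / (£19,444.09 + £2,210.00) = 0.012877

1.29%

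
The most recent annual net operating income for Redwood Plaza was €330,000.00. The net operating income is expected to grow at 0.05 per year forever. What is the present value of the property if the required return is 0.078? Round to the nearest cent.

D₁ = D₀ × (1 + g) = €330,000.00 × 1.05 = €346,500.0000
Growing perpetuity: P = D₁ / (r − g) = €346,500.0000 / (0.078 − 0.05) = €12,375,000.00

€12375000.00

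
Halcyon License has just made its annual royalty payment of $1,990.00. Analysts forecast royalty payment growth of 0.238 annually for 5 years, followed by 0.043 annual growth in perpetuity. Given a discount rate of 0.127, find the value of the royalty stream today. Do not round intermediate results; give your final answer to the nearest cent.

$52827.98

D_1 = 2463.62000
D_2 = 3049.96156
D_3 = 3775.85241
D_4 = 4674.50529
D_5 = 5787.03754
Terminal value at year 5: TV = D_5×(1+g_2)/(r−g_2) = 6035.88016/0.084 = 71855.71616
P_0 = D_1/(1+r)^1 + D_2/(1+r)^2 + D_3/(1+r)^3 + D_4/(1+r)^4 + D_5/(1+r)^5 + TV/(1+r)^5
    = 2185.99823 + 2401.30062 + 2637.80849 + 2897.61039 + 3183.00059 + 39522.25737 = 52827.97570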